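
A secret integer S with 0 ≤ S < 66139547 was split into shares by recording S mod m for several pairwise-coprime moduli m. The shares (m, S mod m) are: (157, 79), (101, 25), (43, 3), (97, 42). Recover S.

6228897

From S ≡ 79 (mod 157) write S = 79 + 157t. Substituting into S ≡ 25 (mod 101) gives 157t ≡ 47 (mod 101), and since 56⁻¹ ≡ 92 (mod 101), t ≡ 82. Hence S ≡ 79 + 157·82 = 12953 (mod 15857).
From S ≡ 12953 (mod 15857) write S = 12953 + 15857t. Substituting into S ≡ 3 (mod 43) gives 15857t ≡ 36 (mod 43), and since 33⁻¹ ≡ 30 (mod 43), t ≡ 5. Hence S ≡ 12953 + 15857·5 = 92238 (mod 681851).
From S ≡ 92238 (mod 681851) write S = 92238 + 681851t. Substituting into S ≡ 42 (mod 97) gives 681851t ≡ 51 (mod 97), and since 38⁻¹ ≡ 23 (mod 97), t ≡ 9. Hence S ≡ 92238 + 681851·9 = 6228897 (mod 66139547).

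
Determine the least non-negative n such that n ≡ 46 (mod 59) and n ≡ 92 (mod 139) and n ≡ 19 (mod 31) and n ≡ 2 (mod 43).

9077904

From n ≡ 46 (mod 59) write n = 46 + 59t. Substituting into n ≡ 92 (mod 139) gives 59t ≡ 46 (mod 139), and since 59⁻¹ ≡ 33 (mod 139), t ≡ 128. Hence n ≡ 46 + 59·128 = 7598 (mod 8201).
From n ≡ 7598 (mod 8201) write n = 7598 + 8201t. Substituting into n ≡ 19 (mod 31) gives 8201t ≡ 16 (mod 31), and since 17⁻¹ ≡ 11 (mod 31), t ≡ 21. Hence n ≡ 7598 + 8201·21 = 179819 (mod 254231).
From n ≡ 179819 (mod 254231) write n = 179819 + 254231t. Substituting into n ≡ 2 (mod 43) gives 254231t ≡ 9 (mod 43), and since 15⁻¹ ≡ 23 (mod 43), t ≡ 35. Hence n ≡ 179819 + 254231·35 = 9077904 (mod 10931933).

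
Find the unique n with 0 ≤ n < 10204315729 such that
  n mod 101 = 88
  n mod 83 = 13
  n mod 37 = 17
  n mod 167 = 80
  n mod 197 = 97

6518082558

The moduli are pairwise coprime; M = 101·83·37·167·197 = 10204315729.
M/101 = 101032829; 101032829 ≡ 4 (mod 101); 4·76 ≡ 1, so inverse 76.
M/83 = 122943563; 122943563 ≡ 62 (mod 83); 62·79 ≡ 1, so inverse 79.
M/37 = 275792317; 275792317 ≡ 15 (mod 37); 15·5 ≡ 1, so inverse 5.
M/167 = 61103687; 61103687 ≡ 57 (mod 167); 57·126 ≡ 1, so inverse 126.
M/197 = 51798557; 51798557 ≡ 165 (mod 197); 165·80 ≡ 1, so inverse 80.
n ≡ 88·101032829·76 + 13·122943563·79 + 17·275792317·5 + 80·61103687·126 + 97·51798557·80 = 1843294913778.
1843294913778 mod 10204315729 = 6518082558.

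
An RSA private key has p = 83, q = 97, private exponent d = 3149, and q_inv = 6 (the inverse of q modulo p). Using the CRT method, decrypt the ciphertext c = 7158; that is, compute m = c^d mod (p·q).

d_p = d mod (p−1) = 3149 mod 82 = 33; d_q = d mod (q−1) = 77.
m₁ = c^(d_p) mod p: c ≡ 20 (mod 83), and 20^33 mod 83 = 50.
m₂ = c^(d_q) mod q: c ≡ 77 (mod 97), and 77^77 mod 97 = 19.
h = q_inv·(m₁ − m₂) mod p = 6·(50 − 19) mod 83 = 20.
m = m₂ + h·q = 19 + 20·97 = 1959.

1959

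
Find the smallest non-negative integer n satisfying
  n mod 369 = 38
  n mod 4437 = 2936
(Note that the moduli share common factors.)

gcd(369, 4437) = 9 and 9 | (2936 − 38), so the pair is consistent; merging gives n ≡ 29558 (mod 181917), where 181917 = lcm(369, 4437).
The solution is unique modulo lcm(369, 4437) = 181917.

29558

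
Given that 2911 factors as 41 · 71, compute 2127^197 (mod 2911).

635

Mod 41: 2127 ≡ 36; by Fermat, exponent reduces to 197 mod 40 = 37; 36^37 ≡ 20 (mod 41).
Mod 71: 2127 ≡ 68; by Fermat, exponent reduces to 197 mod 70 = 57; 68^57 ≡ 67 (mod 71).
Combine by CRT: x ≡ 20 (mod 41), x ≡ 67 (mod 71) ⇒ x ≡ 635 (mod 2911).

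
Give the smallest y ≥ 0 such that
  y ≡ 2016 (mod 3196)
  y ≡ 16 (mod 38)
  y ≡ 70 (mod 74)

1804560

gcd(3196, 38) = 2 and 2 | (16 − 2016), so the pair is consistent; merging gives y ≡ 43564 (mod 60724), where 60724 = lcm(3196, 38).
gcd(60724, 74) = 2 and 2 | (70 − 43564), so the pair is consistent; merging gives y ≡ 1804560 (mod 2246788), where 2246788 = lcm(60724, 74).
The solution is unique modulo lcm(3196, 38, 74) = 2246788.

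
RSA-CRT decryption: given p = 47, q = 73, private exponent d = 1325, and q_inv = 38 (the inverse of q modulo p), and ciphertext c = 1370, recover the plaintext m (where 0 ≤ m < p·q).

d_p = d mod (p−1) = 1325 mod 46 = 37; d_q = d mod (q−1) = 29.
m₁ = c^(d_p) mod p: c ≡ 7 (mod 47), and 7^37 mod 47 = 34.
m₂ = c^(d_q) mod q: c ≡ 56 (mod 73), and 56^29 mod 73 = 66.
h = q_inv·(m₁ − m₂) mod p = 38·(34 − 66) mod 47 = 6.
m = m₂ + h·q = 66 + 6·73 = 504.

504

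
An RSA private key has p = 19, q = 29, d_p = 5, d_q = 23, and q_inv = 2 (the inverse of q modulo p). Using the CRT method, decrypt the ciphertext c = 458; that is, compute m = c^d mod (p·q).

355

m₁ = c^(d_p) mod p: c ≡ 2 (mod 19), and 2^5 mod 19 = 13.
m₂ = c^(d_q) mod q: c ≡ 23 (mod 29), and 23^23 mod 29 = 7.
h = q_inv·(m₁ − m₂) mod p = 2·(13 − 7) mod 19 = 12.
m = m₂ + h·q = 7 + 12·29 = 355.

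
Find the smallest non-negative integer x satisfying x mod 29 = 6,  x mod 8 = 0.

64

From x ≡ 6 (mod 29) write x = 6 + 29t. Substituting into x ≡ 0 (mod 8) gives 29t ≡ 2 (mod 8), and since 5⁻¹ ≡ 5 (mod 8), t ≡ 2. Hence x ≡ 6 + 29·2 = 64 (mod 232).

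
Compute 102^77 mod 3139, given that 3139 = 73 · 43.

Mod 73: 102 ≡ 29; by Fermat, exponent reduces to 77 mod 72 = 5; 29^5 ≡ 47 (mod 73).
Mod 43: 102 ≡ 16; by Fermat, exponent reduces to 77 mod 42 = 35; 16^35 ≡ 1 (mod 43).
Combine by CRT: x ≡ 47 (mod 73), x ≡ 1 (mod 43) ⇒ x ≡ 2237 (mod 3139).

2237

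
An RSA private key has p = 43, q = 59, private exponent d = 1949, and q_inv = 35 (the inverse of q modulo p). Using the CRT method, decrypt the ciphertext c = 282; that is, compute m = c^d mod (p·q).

d_p = d mod (p−1) = 1949 mod 42 = 17; d_q = d mod (q−1) = 35.
m₁ = c^(d_p) mod p: c ≡ 24 (mod 43), and 24^17 mod 43 = 25.
m₂ = c^(d_q) mod q: c ≡ 46 (mod 59), and 46^35 mod 59 = 19.
h = q_inv·(m₁ − m₂) mod p = 35·(25 − 19) mod 43 = 38.
m = m₂ + h·q = 19 + 38·59 = 2261.

2261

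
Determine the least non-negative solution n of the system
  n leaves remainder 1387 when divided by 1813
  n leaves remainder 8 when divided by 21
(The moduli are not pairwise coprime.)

Combine the congruences pairwise.
gcd(1813, 21) = 7 and 7 | (8 − 1387), so the pair is consistent; merging gives n ≡ 3200 (mod 5439), where 5439 = lcm(1813, 21).
The solution is unique modulo lcm(1813, 21) = 5439.

3200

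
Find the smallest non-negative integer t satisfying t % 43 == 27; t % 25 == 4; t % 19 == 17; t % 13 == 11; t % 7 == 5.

1277729

The moduli are pairwise coprime; N = 43·25·19·13·7 = 1858675.
N/43 = 43225; 43225 ≡ 10 (mod 43); 10·13 ≡ 1, so inverse 13.
N/25 = 74347; 74347 ≡ 22 (mod 25); 22·8 ≡ 1, so inverse 8.
N/19 = 97825; 97825 ≡ 13 (mod 19); 13·3 ≡ 1, so inverse 3.
N/13 = 142975; 142975 ≡ 1 (mod 13), inverse 1.
N/7 = 265525; 265525 ≡ 1 (mod 7), inverse 1.
t ≡ 27·43225·13 + 4·74347·8 + 17·97825·3 + 11·142975·1 + 5·265525·1 = 25440504.
25440504 mod 1858675 = 1277729.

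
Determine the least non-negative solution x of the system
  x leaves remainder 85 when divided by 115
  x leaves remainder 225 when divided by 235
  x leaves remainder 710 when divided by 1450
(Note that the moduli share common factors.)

gcd(115, 235) = 5 and 5 | (225 − 85), so the pair is consistent; merging gives x ≡ 4455 (mod 5405), where 5405 = lcm(115, 235).
gcd(5405, 1450) = 5 and 5 | (710 − 4455), so the pair is consistent; merging gives x ≡ 928710 (mod 1567450), where 1567450 = lcm(5405, 1450).
The solution is unique modulo lcm(115, 235, 1450) = 1567450.

928710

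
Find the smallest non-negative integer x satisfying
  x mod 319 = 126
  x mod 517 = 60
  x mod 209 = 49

50209

gcd(319, 517) = 11 and 11 | (60 − 126), so the pair is consistent; merging gives x ≡ 5230 (mod 14993), where 14993 = lcm(319, 517).
gcd(14993, 209) = 11 and 11 | (49 − 5230), so the pair is consistent; merging gives x ≡ 50209 (mod 284867), where 284867 = lcm(14993, 209).
The solution is unique modulo lcm(319, 517, 209) = 284867.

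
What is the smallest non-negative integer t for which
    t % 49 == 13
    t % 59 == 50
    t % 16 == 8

Combine the congruences pairwise.
From t ≡ 13 (mod 49) write t = 13 + 49s. Substituting into t ≡ 50 (mod 59) gives 49s ≡ 37 (mod 59), and since 49⁻¹ ≡ 53 (mod 59), s ≡ 14. Hence t ≡ 13 + 49·14 = 699 (mod 2891).
From t ≡ 699 (mod 2891) write t = 699 + 2891s. Substituting into t ≡ 8 (mod 16) gives 2891s ≡ 13 (mod 16), and since 11⁻¹ ≡ 3 (mod 16), s ≡ 7. Hence t ≡ 699 + 2891·7 = 20936 (mod 46256).

20936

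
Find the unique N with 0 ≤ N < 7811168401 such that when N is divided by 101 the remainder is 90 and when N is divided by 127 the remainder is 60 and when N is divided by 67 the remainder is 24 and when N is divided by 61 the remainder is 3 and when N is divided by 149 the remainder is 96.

7372349044

Combine the congruences pairwise.
From N ≡ 90 (mod 101) write N = 90 + 101t. Substituting into N ≡ 60 (mod 127) gives 101t ≡ 97 (mod 127), and since 101⁻¹ ≡ 83 (mod 127), t ≡ 50. Hence N ≡ 90 + 101·50 = 5140 (mod 12827).
From N ≡ 5140 (mod 12827) write N = 5140 + 12827t. Substituting into N ≡ 24 (mod 67) gives 12827t ≡ 43 (mod 67), and since 30⁻¹ ≡ 38 (mod 67), t ≡ 26. Hence N ≡ 5140 + 12827·26 = 338642 (mod 859409).
From N ≡ 338642 (mod 859409) write N = 338642 + 859409t. Substituting into N ≡ 3 (mod 61) gives 859409t ≡ 33 (mod 61), and since 41⁻¹ ≡ 3 (mod 61), t ≡ 38. Hence N ≡ 338642 + 859409·38 = 32996184 (mod 52423949).
From N ≡ 32996184 (mod 52423949) write N = 32996184 + 52423949t. Substituting into N ≡ 96 (mod 149) gives 52423949t ≡ 111 (mod 149), and since 87⁻¹ ≡ 12 (mod 149), t ≡ 140. Hence N ≡ 32996184 + 52423949·140 = 7372349044 (mod 7811168401).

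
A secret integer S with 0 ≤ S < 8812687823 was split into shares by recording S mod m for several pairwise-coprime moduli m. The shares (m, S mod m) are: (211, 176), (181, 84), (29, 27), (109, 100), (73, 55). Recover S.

6102885684

From S ≡ 176 (mod 211) write S = 176 + 211t. Substituting into S ≡ 84 (mod 181) gives 211t ≡ 89 (mod 181), and since 30⁻¹ ≡ 175 (mod 181), t ≡ 9. Hence S ≡ 176 + 211·9 = 2075 (mod 38191).
From S ≡ 2075 (mod 38191) write S = 2075 + 38191t. Substituting into S ≡ 27 (mod 29) gives 38191t ≡ 11 (mod 29), and since 27⁻¹ ≡ 14 (mod 29), t ≡ 9. Hence S ≡ 2075 + 38191·9 = 345794 (mod 1107539).
From S ≡ 345794 (mod 1107539) write S = 345794 + 1107539t. Substituting into S ≡ 100 (mod 109) gives 1107539t ≡ 54 (mod 109), and since 99⁻¹ ≡ 98 (mod 109), t ≡ 60. Hence S ≡ 345794 + 1107539·60 = 66798134 (mod 120721751).
From S ≡ 66798134 (mod 120721751) write S = 66798134 + 120721751t. Substituting into S ≡ 55 (mod 73) gives 120721751t ≡ 60 (mod 73), and since 45⁻¹ ≡ 13 (mod 73), t ≡ 50. Hence S ≡ 66798134 + 120721751·50 = 6102885684 (mod 8812687823).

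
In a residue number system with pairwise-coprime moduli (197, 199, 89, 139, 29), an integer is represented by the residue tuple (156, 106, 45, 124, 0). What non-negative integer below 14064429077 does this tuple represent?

11538545665

The moduli are pairwise coprime; N = 197·199·89·139·29 = 14064429077.
N/197 = 71393041; 71393041 ≡ 44 (mod 197); 44·103 ≡ 1, so inverse 103.
N/199 = 70675523; 70675523 ≡ 76 (mod 199); 76·55 ≡ 1, so inverse 55.
N/89 = 158027293; 158027293 ≡ 50 (mod 89); 50·73 ≡ 1, so inverse 73.
N/139 = 101182943; 101182943 ≡ 117 (mod 139); 117·120 ≡ 1, so inverse 120.
N/29 = 484980313; 484980313 ≡ 2 (mod 29); 2·15 ≡ 1, so inverse 15.
x ≡ 156·71393041·103 + 106·70675523·55 + 45·158027293·73 + 124·101182943·120 + 0·484980313·15 = 3583903531223.
3583903531223 mod 14064429077 = 11538545665.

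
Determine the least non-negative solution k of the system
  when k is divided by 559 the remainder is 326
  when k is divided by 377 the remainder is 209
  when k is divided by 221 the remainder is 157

42810

gcd(559, 377) = 13 and 13 | (209 − 326), so the pair is consistent; merging gives k ≡ 10388 (mod 16211), where 16211 = lcm(559, 377).
gcd(16211, 221) = 13 and 13 | (157 − 10388), so the pair is consistent; merging gives k ≡ 42810 (mod 275587), where 275587 = lcm(16211, 221).
The solution is unique modulo lcm(559, 377, 221) = 275587.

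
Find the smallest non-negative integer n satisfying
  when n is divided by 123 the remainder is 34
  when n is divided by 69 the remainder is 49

gcd(123, 69) = 3 and 3 | (49 − 34), so the pair is consistent; merging gives n ≡ 2740 (mod 2829), where 2829 = lcm(123, 69).
The solution is unique modulo lcm(123, 69) = 2829.

2740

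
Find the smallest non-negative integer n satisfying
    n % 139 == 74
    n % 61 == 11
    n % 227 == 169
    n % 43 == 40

From n ≡ 74 (mod 139) write n = 74 + 139t. Substituting into n ≡ 11 (mod 61) gives 139t ≡ 59 (mod 61), and since 17⁻¹ ≡ 18 (mod 61), t ≡ 25. Hence n ≡ 74 + 139·25 = 3549 (mod 8479).
From n ≡ 3549 (mod 8479) write n = 3549 + 8479t. Substituting into n ≡ 169 (mod 227) gives 8479t ≡ 25 (mod 227), and since 80⁻¹ ≡ 105 (mod 227), t ≡ 128. Hence n ≡ 3549 + 8479·128 = 1088861 (mod 1924733).
From n ≡ 1088861 (mod 1924733) write n = 1088861 + 1924733t. Substituting into n ≡ 40 (mod 43) gives 1924733t ≡ 25 (mod 43), and since 10⁻¹ ≡ 13 (mod 43), t ≡ 24. Hence n ≡ 1088861 + 1924733·24 = 47282453 (mod 82763519).

47282453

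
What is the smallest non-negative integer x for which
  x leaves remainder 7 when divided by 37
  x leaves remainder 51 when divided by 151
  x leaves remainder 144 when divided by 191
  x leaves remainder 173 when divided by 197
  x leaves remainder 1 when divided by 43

The moduli are pairwise coprime; N = 37·151·191·197·43 = 9039548107.
N/37 = 244312111; 244312111 ≡ 1 (mod 37), inverse 1.
N/151 = 59864557; 59864557 ≡ 3 (mod 151); 3·101 ≡ 1, so inverse 101.
N/191 = 47327477; 47327477 ≡ 160 (mod 191); 160·154 ≡ 1, so inverse 154.
N/197 = 45886031; 45886031 ≡ 3 (mod 197); 3·66 ≡ 1, so inverse 66.
N/43 = 210222049; 210222049 ≡ 37 (mod 43); 37·7 ≡ 1, so inverse 7.
x ≡ 7·244312111·1 + 51·59864557·101 + 144·47327477·154 + 173·45886031·66 + 1·210222049·7 = 1885004904137.
1885004904137 mod 9039548107 = 4778897881.

4778897881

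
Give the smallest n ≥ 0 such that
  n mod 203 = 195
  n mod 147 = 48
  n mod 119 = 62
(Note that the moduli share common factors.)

51351

gcd(203, 147) = 7 and 7 | (48 − 195), so the pair is consistent; merging gives n ≡ 195 (mod 4263), where 4263 = lcm(203, 147).
gcd(4263, 119) = 7 and 7 | (62 − 195), so the pair is consistent; merging gives n ≡ 51351 (mod 72471), where 72471 = lcm(4263, 119).
The solution is unique modulo lcm(203, 147, 119) = 72471.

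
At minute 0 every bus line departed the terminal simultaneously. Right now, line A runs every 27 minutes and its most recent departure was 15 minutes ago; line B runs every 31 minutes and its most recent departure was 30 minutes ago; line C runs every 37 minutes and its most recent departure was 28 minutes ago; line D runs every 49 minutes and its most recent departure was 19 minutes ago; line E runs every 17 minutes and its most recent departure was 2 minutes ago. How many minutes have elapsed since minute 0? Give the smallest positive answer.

12528339

The moduli are pairwise coprime; N = 27·31·37·49·17 = 25797177.
N/27 = 955451; 955451 ≡ 2 (mod 27); 2·14 ≡ 1, so inverse 14.
N/31 = 832167; 832167 ≡ 3 (mod 31); 3·21 ≡ 1, so inverse 21.
N/37 = 697221; 697221 ≡ 30 (mod 37); 30·21 ≡ 1, so inverse 21.
N/49 = 526473; 526473 ≡ 17 (mod 49); 17·26 ≡ 1, so inverse 26.
N/17 = 1517481; 1517481 ≡ 10 (mod 17); 10·12 ≡ 1, so inverse 12.
t ≡ 15·955451·14 + 30·832167·21 + 28·697221·21 + 19·526473·26 + 2·1517481·12 = 1431373074.
1431373074 mod 25797177 = 12528339.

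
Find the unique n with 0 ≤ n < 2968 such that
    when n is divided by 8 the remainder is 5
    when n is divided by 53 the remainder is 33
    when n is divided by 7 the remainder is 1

1093

Combine the congruences pairwise.
From n ≡ 5 (mod 8) write n = 5 + 8t. Substituting into n ≡ 33 (mod 53) gives 8t ≡ 28 (mod 53), and since 8⁻¹ ≡ 20 (mod 53), t ≡ 30. Hence n ≡ 5 + 8·30 = 245 (mod 424).
From n ≡ 245 (mod 424) write n = 245 + 424t. Substituting into n ≡ 1 (mod 7) gives 424t ≡ 1 (mod 7), and since 4⁻¹ ≡ 2 (mod 7), t ≡ 2. Hence n ≡ 245 + 424·2 = 1093 (mod 2968).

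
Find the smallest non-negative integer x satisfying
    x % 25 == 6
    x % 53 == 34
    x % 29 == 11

The moduli are pairwise coprime; N = 25·53·29 = 38425.
N/25 = 1537; 1537 ≡ 12 (mod 25); 12·23 ≡ 1, so inverse 23.
N/53 = 725; 725 ≡ 36 (mod 53); 36·28 ≡ 1, so inverse 28.
N/29 = 1325; 1325 ≡ 20 (mod 29); 20·16 ≡ 1, so inverse 16.
x ≡ 6·1537·23 + 34·725·28 + 11·1325·16 = 1135506.
1135506 mod 38425 = 21181.

21181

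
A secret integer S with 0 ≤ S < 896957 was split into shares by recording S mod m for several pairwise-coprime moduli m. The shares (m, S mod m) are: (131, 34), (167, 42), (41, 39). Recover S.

184744

The moduli are pairwise coprime; N = 131·167·41 = 896957.
N/131 = 6847; 6847 ≡ 35 (mod 131); 35·15 ≡ 1, so inverse 15.
N/167 = 5371; 5371 ≡ 27 (mod 167); 27·99 ≡ 1, so inverse 99.
N/41 = 21877; 21877 ≡ 24 (mod 41); 24·12 ≡ 1, so inverse 12.
S ≡ 34·6847·15 + 42·5371·99 + 39·21877·12 = 36063024.
36063024 mod 896957 = 184744.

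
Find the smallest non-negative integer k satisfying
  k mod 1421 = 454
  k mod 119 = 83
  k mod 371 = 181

Combine the congruences pairwise.
gcd(1421, 119) = 7 and 7 | (83 − 454), so the pair is consistent; merging gives k ≡ 3296 (mod 24157), where 24157 = lcm(1421, 119).
gcd(24157, 371) = 7 and 7 | (181 − 3296), so the pair is consistent; merging gives k ≡ 558907 (mod 1280321), where 1280321 = lcm(24157, 371).
The solution is unique modulo lcm(1421, 119, 371) = 1280321.

558907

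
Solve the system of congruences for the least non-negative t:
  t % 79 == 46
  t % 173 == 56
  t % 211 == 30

The moduli are pairwise coprime; N = 79·173·211 = 2883737.
N/79 = 36503; 36503 ≡ 5 (mod 79); 5·16 ≡ 1, so inverse 16.
N/173 = 16669; 16669 ≡ 61 (mod 173); 61·156 ≡ 1, so inverse 156.
N/211 = 13667; 13667 ≡ 163 (mod 211); 163·189 ≡ 1, so inverse 189.
t ≡ 46·36503·16 + 56·16669·156 + 30·13667·189 = 249978482.
249978482 mod 2883737 = 1977100.

1977100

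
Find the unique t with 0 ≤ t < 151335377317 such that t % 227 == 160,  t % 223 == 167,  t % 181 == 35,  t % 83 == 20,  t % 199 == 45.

From t ≡ 160 (mod 227) write t = 160 + 227s. Substituting into t ≡ 167 (mod 223) gives 227s ≡ 7 (mod 223), and since 4⁻¹ ≡ 56 (mod 223), s ≡ 169. Hence t ≡ 160 + 227·169 = 38523 (mod 50621).
From t ≡ 38523 (mod 50621) write t = 38523 + 50621s. Substituting into t ≡ 35 (mod 181) gives 50621s ≡ 65 (mod 181), and since 122⁻¹ ≡ 46 (mod 181), s ≡ 94. Hence t ≡ 38523 + 50621·94 = 4796897 (mod 9162401).
From t ≡ 4796897 (mod 9162401) write t = 4796897 + 9162401s. Substituting into t ≡ 20 (mod 83) gives 9162401s ≡ 25 (mod 83), and since 31⁻¹ ≡ 75 (mod 83), s ≡ 49. Hence t ≡ 4796897 + 9162401·49 = 453754546 (mod 760479283).
From t ≡ 453754546 (mod 760479283) write t = 453754546 + 760479283s. Substituting into t ≡ 45 (mod 199) gives 760479283s ≡ 125 (mod 199), and since 186⁻¹ ≡ 153 (mod 199), s ≡ 21. Hence t ≡ 453754546 + 760479283·21 = 16423819489 (mod 151335377317).

16423819489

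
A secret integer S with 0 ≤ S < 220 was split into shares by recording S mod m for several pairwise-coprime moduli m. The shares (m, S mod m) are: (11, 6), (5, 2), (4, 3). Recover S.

127

The moduli are pairwise coprime; N = 11·5·4 = 220.
N/11 = 20; 20 ≡ 9 (mod 11); 9·5 ≡ 1, so inverse 5.
N/5 = 44; 44 ≡ 4 (mod 5); 4·4 ≡ 1, so inverse 4.
N/4 = 55; 55 ≡ 3 (mod 4); 3·3 ≡ 1, so inverse 3.
S ≡ 6·20·5 + 2·44·4 + 3·55·3 = 1447.
1447 mod 220 = 127.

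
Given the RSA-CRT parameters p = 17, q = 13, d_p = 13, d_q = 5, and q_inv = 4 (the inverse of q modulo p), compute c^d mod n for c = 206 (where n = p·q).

m₁ = c^(d_p) mod p: c ≡ 2 (mod 17), and 2^13 mod 17 = 15.
m₂ = c^(d_q) mod q: c ≡ 11 (mod 13), and 11^5 mod 13 = 7.
h = q_inv·(m₁ − m₂) mod p = 4·(15 − 7) mod 17 = 15.
m = m₂ + h·q = 7 + 15·13 = 202.

202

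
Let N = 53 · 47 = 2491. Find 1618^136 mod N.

895

Mod 53: 1618 ≡ 28; by Fermat, exponent reduces to 136 mod 52 = 32; 28^32 ≡ 47 (mod 53).
Mod 47: 1618 ≡ 20; by Fermat, exponent reduces to 136 mod 46 = 44; 20^44 ≡ 2 (mod 47).
Combine by CRT: x ≡ 47 (mod 53), x ≡ 2 (mod 47) ⇒ x ≡ 895 (mod 2491).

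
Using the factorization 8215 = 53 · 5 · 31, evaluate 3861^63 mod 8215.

976

Mod 53: 3861 ≡ 45; by Fermat, exponent reduces to 63 mod 52 = 11; 45^11 ≡ 22 (mod 53).
Mod 5: 3861 ≡ 1; by Fermat, exponent reduces to 63 mod 4 = 3; 1^3 ≡ 1 (mod 5).
Mod 31: 3861 ≡ 17; by Fermat, exponent reduces to 63 mod 30 = 3; 17^3 ≡ 15 (mod 31).
Combine by CRT: x ≡ 22 (mod 53), x ≡ 1 (mod 5), x ≡ 15 (mod 31) ⇒ x ≡ 976 (mod 8215).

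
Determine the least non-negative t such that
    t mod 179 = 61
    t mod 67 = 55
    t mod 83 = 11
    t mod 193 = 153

The moduli are pairwise coprime; N = 179·67·83·193 = 192115867.
N/179 = 1073273; 1073273 ≡ 168 (mod 179); 168·65 ≡ 1, so inverse 65.
N/67 = 2867401; 2867401 ≡ 2 (mod 67); 2·34 ≡ 1, so inverse 34.
N/83 = 2314649; 2314649 ≡ 28 (mod 83); 28·3 ≡ 1, so inverse 3.
N/193 = 995419; 995419 ≡ 118 (mod 193); 118·18 ≡ 1, so inverse 18.
t ≡ 61·1073273·65 + 55·2867401·34 + 11·2314649·3 + 153·995419·18 = 12435334658.
12435334658 mod 192115867 = 139919170.

139919170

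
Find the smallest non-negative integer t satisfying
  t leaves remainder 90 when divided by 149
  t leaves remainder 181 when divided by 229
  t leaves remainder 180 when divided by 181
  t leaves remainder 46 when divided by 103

81002748

The moduli are pairwise coprime; N = 149·229·181·103 = 636117803.
N/149 = 4269247; 4269247 ≡ 99 (mod 149); 99·146 ≡ 1, so inverse 146.
N/229 = 2777807; 2777807 ≡ 37 (mod 229); 37·130 ≡ 1, so inverse 130.
N/181 = 3514463; 3514463 ≡ 167 (mod 181); 167·168 ≡ 1, so inverse 168.
N/103 = 6175901; 6175901 ≡ 21 (mod 103); 21·54 ≡ 1, so inverse 54.
t ≡ 90·4269247·146 + 181·2777807·130 + 180·3514463·168 + 46·6175901·54 = 243078003494.
243078003494 mod 636117803 = 81002748.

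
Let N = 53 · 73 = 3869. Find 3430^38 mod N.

Mod 53: 3430 ≡ 38; 38^38 ≡ 46 (mod 53).
Mod 73: 3430 ≡ 72; 72^38 ≡ 1 (mod 73).
Combine by CRT: x ≡ 46 (mod 53), x ≡ 1 (mod 73) ⇒ x ≡ 3067 (mod 3869).

3067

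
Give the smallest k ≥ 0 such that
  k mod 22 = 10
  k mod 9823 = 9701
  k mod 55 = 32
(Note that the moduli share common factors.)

78462

gcd(22, 9823) = 11 and 11 | (9701 − 10), so the pair is consistent; merging gives k ≡ 19524 (mod 19646), where 19646 = lcm(22, 9823).
gcd(19646, 55) = 11 and 11 | (32 − 19524), so the pair is consistent; merging gives k ≡ 78462 (mod 98230), where 98230 = lcm(19646, 55).
The solution is unique modulo lcm(22, 9823, 55) = 98230.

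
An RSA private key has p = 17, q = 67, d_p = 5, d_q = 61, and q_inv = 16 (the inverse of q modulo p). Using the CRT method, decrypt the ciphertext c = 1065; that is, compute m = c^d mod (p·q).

248

m₁ = c^(d_p) mod p: c ≡ 11 (mod 17), and 11^5 mod 17 = 10.
m₂ = c^(d_q) mod q: c ≡ 60 (mod 67), and 60^61 mod 67 = 47.
h = q_inv·(m₁ − m₂) mod p = 16·(10 − 47) mod 17 = 3.
m = m₂ + h·q = 47 + 3·67 = 248.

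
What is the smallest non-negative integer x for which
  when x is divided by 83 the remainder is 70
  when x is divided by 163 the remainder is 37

From x ≡ 70 (mod 83) write x = 70 + 83t. Substituting into x ≡ 37 (mod 163) gives 83t ≡ 130 (mod 163), and since 83⁻¹ ≡ 55 (mod 163), t ≡ 141. Hence x ≡ 70 + 83·141 = 11773 (mod 13529).

11773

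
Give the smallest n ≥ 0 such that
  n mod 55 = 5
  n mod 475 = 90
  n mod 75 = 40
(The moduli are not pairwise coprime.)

3415

gcd(55, 475) = 5 and 5 | (90 − 5), so the pair is consistent; merging gives n ≡ 3415 (mod 5225), where 5225 = lcm(55, 475).
gcd(5225, 75) = 25 and 25 | (40 − 3415), so the pair is consistent; merging gives n ≡ 3415 (mod 15675), where 15675 = lcm(5225, 75).
The solution is unique modulo lcm(55, 475, 75) = 15675.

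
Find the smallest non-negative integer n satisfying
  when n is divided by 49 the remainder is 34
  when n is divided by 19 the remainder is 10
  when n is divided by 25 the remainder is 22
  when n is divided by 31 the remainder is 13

The moduli are pairwise coprime; M = 49·19·25·31 = 721525.
M/49 = 14725; 14725 ≡ 25 (mod 49); 25·2 ≡ 1, so inverse 2.
M/19 = 37975; 37975 ≡ 13 (mod 19); 13·3 ≡ 1, so inverse 3.
M/25 = 28861; 28861 ≡ 11 (mod 25); 11·16 ≡ 1, so inverse 16.
M/31 = 23275; 23275 ≡ 25 (mod 31); 25·5 ≡ 1, so inverse 5.
n ≡ 34·14725·2 + 10·37975·3 + 22·28861·16 + 13·23275·5 = 13812497.
13812497 mod 721525 = 103522.

103522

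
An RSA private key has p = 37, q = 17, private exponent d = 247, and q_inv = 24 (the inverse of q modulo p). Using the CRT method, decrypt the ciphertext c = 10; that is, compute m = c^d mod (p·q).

d_p = d mod (p−1) = 247 mod 36 = 31; d_q = d mod (q−1) = 7.
m₁ = c^(d_p) mod p: c ≡ 10 (mod 37), and 10^31 mod 37 = 10.
m₂ = c^(d_q) mod q: c ≡ 10 (mod 17), and 10^7 mod 17 = 5.
h = q_inv·(m₁ − m₂) mod p = 24·(10 − 5) mod 37 = 9.
m = m₂ + h·q = 5 + 9·17 = 158.

158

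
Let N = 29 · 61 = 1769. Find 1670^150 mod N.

1768

Mod 29: 1670 ≡ 17; by Fermat, exponent reduces to 150 mod 28 = 10; 17^10 ≡ 28 (mod 29).
Mod 61: 1670 ≡ 23; by Fermat, exponent reduces to 150 mod 60 = 30; 23^30 ≡ 60 (mod 61).
Combine by CRT: x ≡ 28 (mod 29), x ≡ 60 (mod 61) ⇒ x ≡ 1768 (mod 1769).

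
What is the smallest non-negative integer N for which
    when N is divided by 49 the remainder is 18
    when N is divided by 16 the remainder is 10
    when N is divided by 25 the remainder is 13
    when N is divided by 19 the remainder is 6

327338

Combine the congruences pairwise.
From N ≡ 18 (mod 49) write N = 18 + 49t. Substituting into N ≡ 10 (mod 16) gives 49t ≡ 8 (mod 16), and since 1⁻¹ ≡ 1 (mod 16), t ≡ 8. Hence N ≡ 18 + 49·8 = 410 (mod 784).
From N ≡ 410 (mod 784) write N = 410 + 784t. Substituting into N ≡ 13 (mod 25) gives 784t ≡ 3 (mod 25), and since 9⁻¹ ≡ 14 (mod 25), t ≡ 17. Hence N ≡ 410 + 784·17 = 13738 (mod 19600).
From N ≡ 13738 (mod 19600) write N = 13738 + 19600t. Substituting into N ≡ 6 (mod 19) gives 19600t ≡ 5 (mod 19), and since 11⁻¹ ≡ 7 (mod 19), t ≡ 16. Hence N ≡ 13738 + 19600·16 = 327338 (mod 372400).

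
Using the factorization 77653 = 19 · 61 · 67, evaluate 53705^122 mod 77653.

Mod 19: 53705 ≡ 11; by Fermat, exponent reduces to 122 mod 18 = 14; 11^14 ≡ 7 (mod 19).
Mod 61: 53705 ≡ 25; by Fermat, exponent reduces to 122 mod 60 = 2; 25^2 ≡ 15 (mod 61).
Mod 67: 53705 ≡ 38; by Fermat, exponent reduces to 122 mod 66 = 56; 38^56 ≡ 37 (mod 67).
Combine by CRT: x ≡ 7 (mod 19), x ≡ 15 (mod 61), x ≡ 37 (mod 67) ⇒ x ≡ 39299 (mod 77653).

39299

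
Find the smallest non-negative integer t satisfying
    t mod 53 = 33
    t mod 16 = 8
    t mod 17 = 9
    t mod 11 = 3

77784

From t ≡ 33 (mod 53) write t = 33 + 53s. Substituting into t ≡ 8 (mod 16) gives 53s ≡ 7 (mod 16), and since 5⁻¹ ≡ 13 (mod 16), s ≡ 11. Hence t ≡ 33 + 53·11 = 616 (mod 848).
From t ≡ 616 (mod 848) write t = 616 + 848s. Substituting into t ≡ 9 (mod 17) gives 848s ≡ 5 (mod 17), and since 15⁻¹ ≡ 8 (mod 17), s ≡ 6. Hence t ≡ 616 + 848·6 = 5704 (mod 14416).
From t ≡ 5704 (mod 14416) write t = 5704 + 14416s. Substituting into t ≡ 3 (mod 11) gives 14416s ≡ 8 (mod 11), and since 6⁻¹ ≡ 2 (mod 11), s ≡ 5. Hence t ≡ 5704 + 14416·5 = 77784 (mod 158576).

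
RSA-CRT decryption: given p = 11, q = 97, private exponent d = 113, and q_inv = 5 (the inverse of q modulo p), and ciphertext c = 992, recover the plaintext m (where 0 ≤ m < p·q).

701

d_p = d mod (p−1) = 113 mod 10 = 3; d_q = d mod (q−1) = 17.
m₁ = c^(d_p) mod p: c ≡ 2 (mod 11), and 2^3 mod 11 = 8.
m₂ = c^(d_q) mod q: c ≡ 22 (mod 97), and 22^17 mod 97 = 22.
h = q_inv·(m₁ − m₂) mod p = 5·(8 − 22) mod 11 = 7.
m = m₂ + h·q = 22 + 7·97 = 701.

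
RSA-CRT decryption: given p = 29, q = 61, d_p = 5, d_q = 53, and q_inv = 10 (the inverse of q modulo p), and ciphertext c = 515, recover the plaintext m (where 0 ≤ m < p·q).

651

m₁ = c^(d_p) mod p: c ≡ 22 (mod 29), and 22^5 mod 29 = 13.
m₂ = c^(d_q) mod q: c ≡ 27 (mod 61), and 27^53 mod 61 = 41.
h = q_inv·(m₁ − m₂) mod p = 10·(13 − 41) mod 29 = 10.
m = m₂ + h·q = 41 + 10·61 = 651.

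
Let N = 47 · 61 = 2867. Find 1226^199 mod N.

1726

Mod 47: 1226 ≡ 4; by Fermat, exponent reduces to 199 mod 46 = 15; 4^15 ≡ 34 (mod 47).
Mod 61: 1226 ≡ 6; by Fermat, exponent reduces to 199 mod 60 = 19; 6^19 ≡ 18 (mod 61).
Combine by CRT: x ≡ 34 (mod 47), x ≡ 18 (mod 61) ⇒ x ≡ 1726 (mod 2867).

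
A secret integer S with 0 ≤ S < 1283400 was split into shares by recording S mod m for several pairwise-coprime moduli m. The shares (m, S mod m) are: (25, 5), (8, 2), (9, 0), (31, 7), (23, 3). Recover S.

723330

From S ≡ 5 (mod 25) write S = 5 + 25t. Substituting into S ≡ 2 (mod 8) gives 25t ≡ 5 (mod 8), and since 1⁻¹ ≡ 1 (mod 8), t ≡ 5. Hence S ≡ 5 + 25·5 = 130 (mod 200).
From S ≡ 130 (mod 200) write S = 130 + 200t. Substituting into S ≡ 0 (mod 9) gives 200t ≡ 5 (mod 9), and since 2⁻¹ ≡ 5 (mod 9), t ≡ 7. Hence S ≡ 130 + 200·7 = 1530 (mod 1800).
From S ≡ 1530 (mod 1800) write S = 1530 + 1800t. Substituting into S ≡ 7 (mod 31) gives 1800t ≡ 27 (mod 31), and since 2⁻¹ ≡ 16 (mod 31), t ≡ 29. Hence S ≡ 1530 + 1800·29 = 53730 (mod 55800).
From S ≡ 53730 (mod 55800) write S = 53730 + 55800t. Substituting into S ≡ 3 (mod 23) gives 55800t ≡ 1 (mod 23), and since 2⁻¹ ≡ 12 (mod 23), t ≡ 12. Hence S ≡ 53730 + 55800·12 = 723330 (mod 1283400).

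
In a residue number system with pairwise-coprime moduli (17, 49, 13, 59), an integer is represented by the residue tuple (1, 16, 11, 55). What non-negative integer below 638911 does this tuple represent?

361489

Combine the congruences pairwise.
From x ≡ 1 (mod 17) write x = 1 + 17t. Substituting into x ≡ 16 (mod 49) gives 17t ≡ 15 (mod 49), and since 17⁻¹ ≡ 26 (mod 49), t ≡ 47. Hence x ≡ 1 + 17·47 = 800 (mod 833).
From x ≡ 800 (mod 833) write x = 800 + 833t. Substituting into x ≡ 11 (mod 13) gives 833t ≡ 4 (mod 13), and since 1⁻¹ ≡ 1 (mod 13), t ≡ 4. Hence x ≡ 800 + 833·4 = 4132 (mod 10829).
From x ≡ 4132 (mod 10829) write x = 4132 + 10829t. Substituting into x ≡ 55 (mod 59) gives 10829t ≡ 53 (mod 59), and since 32⁻¹ ≡ 24 (mod 59), t ≡ 33. Hence x ≡ 4132 + 10829·33 = 361489 (mod 638911).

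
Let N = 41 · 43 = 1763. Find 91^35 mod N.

1426

Mod 41: 91 ≡ 9; 9^35 ≡ 32 (mod 41).
Mod 43: 91 ≡ 5; 5^35 ≡ 7 (mod 43).
Combine by CRT: x ≡ 32 (mod 41), x ≡ 7 (mod 43) ⇒ x ≡ 1426 (mod 1763).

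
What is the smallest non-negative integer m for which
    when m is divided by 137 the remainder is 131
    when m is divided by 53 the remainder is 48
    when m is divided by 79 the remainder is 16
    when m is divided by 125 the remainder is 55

2339680

The moduli are pairwise coprime; N = 137·53·79·125 = 71702375.
N/137 = 523375; 523375 ≡ 35 (mod 137); 35·47 ≡ 1, so inverse 47.
N/53 = 1352875; 1352875 ≡ 50 (mod 53); 50·35 ≡ 1, so inverse 35.
N/79 = 907625; 907625 ≡ 73 (mod 79); 73·13 ≡ 1, so inverse 13.
N/125 = 573619; 573619 ≡ 119 (mod 125); 119·104 ≡ 1, so inverse 104.
m ≡ 131·523375·47 + 48·1352875·35 + 16·907625·13 + 55·573619·104 = 8965136555.
8965136555 mod 71702375 = 2339680.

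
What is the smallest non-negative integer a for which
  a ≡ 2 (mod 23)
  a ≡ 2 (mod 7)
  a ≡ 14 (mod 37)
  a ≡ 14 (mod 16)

The moduli are pairwise coprime; N = 23·7·37·16 = 95312.
N/23 = 4144; 4144 ≡ 4 (mod 23); 4·6 ≡ 1, so inverse 6.
N/7 = 13616; 13616 ≡ 1 (mod 7), inverse 1.
N/37 = 2576; 2576 ≡ 23 (mod 37); 23·29 ≡ 1, so inverse 29.
N/16 = 5957; 5957 ≡ 5 (mod 16); 5·13 ≡ 1, so inverse 13.
a ≡ 2·4144·6 + 2·13616·1 + 14·2576·29 + 14·5957·13 = 2206990.
2206990 mod 95312 = 14814.

14814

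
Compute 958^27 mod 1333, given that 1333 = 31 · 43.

194

Mod 31: 958 ≡ 28; 28^27 ≡ 8 (mod 31).
Mod 43: 958 ≡ 12; 12^27 ≡ 22 (mod 43).
Combine by CRT: x ≡ 8 (mod 31), x ≡ 22 (mod 43) ⇒ x ≡ 194 (mod 1333).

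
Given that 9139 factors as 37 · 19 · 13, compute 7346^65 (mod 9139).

3732

Mod 37: 7346 ≡ 20; by Fermat, exponent reduces to 65 mod 36 = 29; 20^29 ≡ 32 (mod 37).
Mod 19: 7346 ≡ 12; by Fermat, exponent reduces to 65 mod 18 = 11; 12^11 ≡ 8 (mod 19).
Mod 13: 7346 ≡ 1; by Fermat, exponent reduces to 65 mod 12 = 5; 1^5 ≡ 1 (mod 13).
Combine by CRT: x ≡ 32 (mod 37), x ≡ 8 (mod 19), x ≡ 1 (mod 13) ⇒ x ≡ 3732 (mod 9139).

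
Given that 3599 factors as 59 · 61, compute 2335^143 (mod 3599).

Mod 59: 2335 ≡ 34; by Fermat, exponent reduces to 143 mod 58 = 27; 34^27 ≡ 32 (mod 59).
Mod 61: 2335 ≡ 17; by Fermat, exponent reduces to 143 mod 60 = 23; 17^23 ≡ 2 (mod 61).
Combine by CRT: x ≡ 32 (mod 59), x ≡ 2 (mod 61) ⇒ x ≡ 917 (mod 3599).

917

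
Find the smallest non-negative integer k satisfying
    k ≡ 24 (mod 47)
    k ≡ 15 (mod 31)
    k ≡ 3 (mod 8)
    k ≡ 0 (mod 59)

47259

The moduli are pairwise coprime; N = 47·31·8·59 = 687704.
N/47 = 14632; 14632 ≡ 15 (mod 47); 15·22 ≡ 1, so inverse 22.
N/31 = 22184; 22184 ≡ 19 (mod 31); 19·18 ≡ 1, so inverse 18.
N/8 = 85963; 85963 ≡ 3 (mod 8); 3·3 ≡ 1, so inverse 3.
N/59 = 11656; 11656 ≡ 33 (mod 59); 33·34 ≡ 1, so inverse 34.
k ≡ 24·14632·22 + 15·22184·18 + 3·85963·3 + 0·11656·34 = 14489043.
14489043 mod 687704 = 47259.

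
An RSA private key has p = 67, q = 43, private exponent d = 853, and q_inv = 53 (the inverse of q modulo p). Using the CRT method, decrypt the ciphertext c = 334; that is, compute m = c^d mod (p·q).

736

d_p = d mod (p−1) = 853 mod 66 = 61; d_q = d mod (q−1) = 13.
m₁ = c^(d_p) mod p: c ≡ 66 (mod 67), and 66^61 mod 67 = 66.
m₂ = c^(d_q) mod q: c ≡ 33 (mod 43), and 33^13 mod 43 = 5.
h = q_inv·(m₁ − m₂) mod p = 53·(66 − 5) mod 67 = 17.
m = m₂ + h·q = 5 + 17·43 = 736.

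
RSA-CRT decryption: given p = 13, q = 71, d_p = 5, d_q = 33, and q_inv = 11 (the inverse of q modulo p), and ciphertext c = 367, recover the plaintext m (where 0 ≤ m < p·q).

178

m₁ = c^(d_p) mod p: c ≡ 3 (mod 13), and 3^5 mod 13 = 9.
m₂ = c^(d_q) mod q: c ≡ 12 (mod 71), and 12^33 mod 71 = 36.
h = q_inv·(m₁ − m₂) mod p = 11·(9 − 36) mod 13 = 2.
m = m₂ + h·q = 36 + 2·71 = 178.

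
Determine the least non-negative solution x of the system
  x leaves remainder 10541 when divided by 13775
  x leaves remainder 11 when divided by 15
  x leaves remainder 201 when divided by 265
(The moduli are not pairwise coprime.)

gcd(13775, 15) = 5 and 5 | (11 − 10541), so the pair is consistent; merging gives x ≡ 10541 (mod 41325), where 41325 = lcm(13775, 15).
gcd(41325, 265) = 5 and 5 | (201 − 10541), so the pair is consistent; merging gives x ≡ 754391 (mod 2190225), where 2190225 = lcm(41325, 265).
The solution is unique modulo lcm(13775, 15, 265) = 2190225.

754391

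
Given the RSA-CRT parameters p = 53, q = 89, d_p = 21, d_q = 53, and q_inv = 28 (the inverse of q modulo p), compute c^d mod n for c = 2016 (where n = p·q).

m₁ = c^(d_p) mod p: c ≡ 2 (mod 53), and 2^21 mod 53 = 48.
m₂ = c^(d_q) mod q: c ≡ 58 (mod 89), and 58^53 mod 89 = 60.
h = q_inv·(m₁ − m₂) mod p = 28·(48 − 60) mod 53 = 35.
m = m₂ + h·q = 60 + 35·89 = 3175.

3175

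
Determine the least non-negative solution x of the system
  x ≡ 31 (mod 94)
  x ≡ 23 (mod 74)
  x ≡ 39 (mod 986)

425005

gcd(94, 74) = 2 and 2 | (23 − 31), so the pair is consistent; merging gives x ≡ 689 (mod 3478), where 3478 = lcm(94, 74).
gcd(3478, 986) = 2 and 2 | (39 − 689), so the pair is consistent; merging gives x ≡ 425005 (mod 1714654), where 1714654 = lcm(3478, 986).
The solution is unique modulo lcm(94, 74, 986) = 1714654.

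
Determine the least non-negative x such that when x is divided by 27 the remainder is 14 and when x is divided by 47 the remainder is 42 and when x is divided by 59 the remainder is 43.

49721

From x ≡ 14 (mod 27) write x = 14 + 27t. Substituting into x ≡ 42 (mod 47) gives 27t ≡ 28 (mod 47), and since 27⁻¹ ≡ 7 (mod 47), t ≡ 8. Hence x ≡ 14 + 27·8 = 230 (mod 1269).
From x ≡ 230 (mod 1269) write x = 230 + 1269t. Substituting into x ≡ 43 (mod 59) gives 1269t ≡ 49 (mod 59), and since 30⁻¹ ≡ 2 (mod 59), t ≡ 39. Hence x ≡ 230 + 1269·39 = 49721 (mod 74871).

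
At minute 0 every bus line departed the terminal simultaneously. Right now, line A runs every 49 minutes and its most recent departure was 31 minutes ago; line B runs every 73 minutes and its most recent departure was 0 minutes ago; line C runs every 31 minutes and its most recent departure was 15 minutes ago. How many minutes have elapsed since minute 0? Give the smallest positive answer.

From t ≡ 31 (mod 49) write t = 31 + 49s. Substituting into t ≡ 0 (mod 73) gives 49s ≡ 42 (mod 73), and since 49⁻¹ ≡ 3 (mod 73), s ≡ 53. Hence t ≡ 31 + 49·53 = 2628 (mod 3577).
From t ≡ 2628 (mod 3577) write t = 2628 + 3577s. Substituting into t ≡ 15 (mod 31) gives 3577s ≡ 22 (mod 31), and since 12⁻¹ ≡ 13 (mod 31), s ≡ 7. Hence t ≡ 2628 + 3577·7 = 27667 (mod 110887).

27667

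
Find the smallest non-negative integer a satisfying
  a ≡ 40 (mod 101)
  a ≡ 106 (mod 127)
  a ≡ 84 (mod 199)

Combine the congruences pairwise.
From a ≡ 40 (mod 101) write a = 40 + 101t. Substituting into a ≡ 106 (mod 127) gives 101t ≡ 66 (mod 127), and since 101⁻¹ ≡ 83 (mod 127), t ≡ 17. Hence a ≡ 40 + 101·17 = 1757 (mod 12827).
From a ≡ 1757 (mod 12827) write a = 1757 + 12827t. Substituting into a ≡ 84 (mod 199) gives 12827t ≡ 118 (mod 199), and since 91⁻¹ ≡ 35 (mod 199), t ≡ 150. Hence a ≡ 1757 + 12827·150 = 1925807 (mod 2552573).

1925807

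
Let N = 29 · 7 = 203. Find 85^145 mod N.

Mod 29: 85 ≡ 27; by Fermat, exponent reduces to 145 mod 28 = 5; 27^5 ≡ 26 (mod 29).
Mod 7: 85 ≡ 1; by Fermat, exponent reduces to 145 mod 6 = 1; 1^1 ≡ 1 (mod 7).
Combine by CRT: x ≡ 26 (mod 29), x ≡ 1 (mod 7) ⇒ x ≡ 113 (mod 203).

113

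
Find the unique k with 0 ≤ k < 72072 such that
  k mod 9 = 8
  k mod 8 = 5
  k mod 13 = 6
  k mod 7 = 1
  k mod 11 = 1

The moduli are pairwise coprime; N = 9·8·13·7·11 = 72072.
N/9 = 8008; 8008 ≡ 7 (mod 9); 7·4 ≡ 1, so inverse 4.
N/8 = 9009; 9009 ≡ 1 (mod 8), inverse 1.
N/13 = 5544; 5544 ≡ 6 (mod 13); 6·11 ≡ 1, so inverse 11.
N/7 = 10296; 10296 ≡ 6 (mod 7); 6·6 ≡ 1, so inverse 6.
N/11 = 6552; 6552 ≡ 7 (mod 11); 7·8 ≡ 1, so inverse 8.
k ≡ 8·8008·4 + 5·9009·1 + 6·5544·11 + 1·10296·6 + 1·6552·8 = 781397.
781397 mod 72072 = 60677.

60677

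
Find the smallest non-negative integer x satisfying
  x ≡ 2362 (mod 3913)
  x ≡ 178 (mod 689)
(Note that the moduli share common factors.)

gcd(3913, 689) = 13 and 13 | (178 − 2362), so the pair is consistent; merging gives x ≡ 53231 (mod 207389), where 207389 = lcm(3913, 689).
The solution is unique modulo lcm(3913, 689) = 207389.

53231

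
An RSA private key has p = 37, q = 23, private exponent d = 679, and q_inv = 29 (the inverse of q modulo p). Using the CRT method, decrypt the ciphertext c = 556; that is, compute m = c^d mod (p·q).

d_p = d mod (p−1) = 679 mod 36 = 31; d_q = d mod (q−1) = 19.
m₁ = c^(d_p) mod p: c ≡ 1 (mod 37), and 1^31 mod 37 = 1.
m₂ = c^(d_q) mod q: c ≡ 4 (mod 23), and 4^19 mod 23 = 9.
h = q_inv·(m₁ − m₂) mod p = 29·(1 − 9) mod 37 = 27.
m = m₂ + h·q = 9 + 27·23 = 630.

630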